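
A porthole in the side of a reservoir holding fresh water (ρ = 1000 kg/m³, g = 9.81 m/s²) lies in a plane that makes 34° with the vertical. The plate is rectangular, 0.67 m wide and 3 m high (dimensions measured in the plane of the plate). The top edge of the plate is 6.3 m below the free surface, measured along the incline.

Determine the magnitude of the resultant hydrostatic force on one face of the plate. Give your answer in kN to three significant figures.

γ = ρg = 1000 × 9.81 = 9810 N/m³ = 9.81 kN/m³.
The plate makes 34° with the vertical, i.e. θ = 90° − 34° = 56° to the horizontal. Measuring y along the incline from the free-surface line, vertical depth h = y·sinθ with sinθ = 0.829038.
The centroid lies 3/2 = 1.5 m below the top edge, so y_c = 6.3 + 1.5 = 7.8 m and h_c = 7.8 × 0.829038 = 6.4665 m.
A = 0.67 × 3 = 2.01 m².
Resultant F = γ·h_c·A = 9.81 × 6.4665 × 2.01 = 127.507 kN.

F ≈ 128 kN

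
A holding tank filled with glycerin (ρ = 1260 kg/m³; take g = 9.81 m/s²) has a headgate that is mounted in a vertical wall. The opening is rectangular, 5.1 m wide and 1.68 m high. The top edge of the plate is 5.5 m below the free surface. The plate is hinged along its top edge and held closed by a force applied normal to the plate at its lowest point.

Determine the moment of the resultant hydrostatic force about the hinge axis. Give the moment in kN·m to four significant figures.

M ≈ 588.9 kN·m

γ = ρg = 1260 × 9.81 / 1000 = 12.3606 kN/m³.
The centroid lies 1.68/2 = 0.84 m below the top edge, so the centroid depth is h_c = 5.5 + 0.84 = 6.34 m.
A = 5.1 × 1.68 = 8.568 m².
Resultant F = γ·h_c·A = 12.3606 × 6.34 × 8.568 = 671.442 kN.
I_c = b·h³/12 = 5.1 × 1.68³/12 = 2.01519 m⁴.
Centre of pressure: y_p = y_c + I_c/(y_c·A) = 6.34 + 2.01519/(6.34 × 8.568) = 6.34 + 0.0370977 = 6.3771 m along the plane.
The resultant acts 0.84 + 0.0370977 = 0.877098 m (along the plate) below the hinge at the top edge, so the moment about the hinge is M = F × 0.877098 = 671.442 × 0.877098 = 588.92 kN·m.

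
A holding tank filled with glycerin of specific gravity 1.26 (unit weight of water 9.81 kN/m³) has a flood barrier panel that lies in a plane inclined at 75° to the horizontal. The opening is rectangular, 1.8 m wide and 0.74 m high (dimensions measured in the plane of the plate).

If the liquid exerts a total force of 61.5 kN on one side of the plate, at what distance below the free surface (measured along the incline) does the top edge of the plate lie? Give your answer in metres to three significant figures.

γ = 1.26 × 9.81 = 12.3606 kN/m³.
A = 1.8 × 0.74 = 1.332 m².
From F = γ·h_c·A, the centroid depth is h_c = 61.5/(12.3606 × 1.332) = 3.73535 m.
Let θ = 75° be the plate's angle to the horizontal; measure y along the incline from where the plane meets the free surface. Vertical depth h = y·sinθ with sinθ = 0.965926.
Along the incline, y_c = h_c/sinθ = 3.73535/0.965926 = 3.86712 m.
The centroid lies 0.74/2 = 0.37 m below the top edge, so the top edge sits at y_top = 3.86712 − 0.37 = 3.49712 m along the incline.

y_top ≈ 3.50 m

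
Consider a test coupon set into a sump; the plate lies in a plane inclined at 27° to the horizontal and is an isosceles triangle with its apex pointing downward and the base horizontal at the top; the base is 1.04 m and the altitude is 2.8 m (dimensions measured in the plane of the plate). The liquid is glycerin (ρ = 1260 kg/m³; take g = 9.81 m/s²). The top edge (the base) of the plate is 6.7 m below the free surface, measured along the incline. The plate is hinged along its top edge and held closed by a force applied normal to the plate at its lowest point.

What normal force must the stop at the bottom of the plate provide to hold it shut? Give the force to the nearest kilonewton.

γ = ρg = 1260 × 9.81 / 1000 = 12.3606 kN/m³.
Let θ = 27° be the plate's angle to the horizontal; measure y along the incline from where the plane meets the free surface. Vertical depth h = y·sinθ with sinθ = 0.453990.
With the apex down, the centroid sits h/3 = 2.8/3 = 0.933333 m below the base (the top edge), so y_c = 6.7 + 0.933333 = 7.63333 m and h_c = 7.63333 × 0.453990 = 3.46546 m.
A = ½ × 1.04 × 2.8 = 1.456 m².
Resultant F = γ·h_c·A = 12.3606 × 3.46546 × 1.456 = 62.368 kN.
I_c = b·h³/36 = 1.04 × 2.8³/36 = 0.634169 m⁴.
Centre of pressure: y_p = y_c + I_c/(y_c·A) = 7.63333 + 0.634169/(7.63333 × 1.456) = 7.63333 + 0.0570597 = 7.69039 m along the plane.
The resultant acts 0.933333 + 0.0570597 = 0.990393 m (along the plate) below the hinge at the top edge, so the moment about the hinge is M = F × 0.990393 = 62.368 × 0.990393 = 61.7688 kN·m.
A normal force at the bottom, 2.8 m from the hinge, must supply this moment: P = 61.7688/2.8 = 22.0603 kN.

P ≈ 22 kN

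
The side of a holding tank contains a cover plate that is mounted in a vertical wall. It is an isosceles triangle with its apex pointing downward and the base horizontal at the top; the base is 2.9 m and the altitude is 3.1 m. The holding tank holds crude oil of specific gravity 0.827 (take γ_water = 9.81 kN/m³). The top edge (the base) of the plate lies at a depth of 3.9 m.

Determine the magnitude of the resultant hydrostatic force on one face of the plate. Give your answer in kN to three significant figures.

F ≈ 180 kN

γ = 0.827 × 9.81 = 8.11287 kN/m³.
With the apex down, the centroid sits h/3 = 3.1/3 = 1.03333 m below the base (the top edge), so the centroid depth is h_c = 3.9 + 1.03333 = 4.93333 m.
A = ½ × 2.9 × 3.1 = 4.495 m².
Resultant F = γ·h_c·A = 8.11287 × 4.93333 × 4.495 = 179.905 kN.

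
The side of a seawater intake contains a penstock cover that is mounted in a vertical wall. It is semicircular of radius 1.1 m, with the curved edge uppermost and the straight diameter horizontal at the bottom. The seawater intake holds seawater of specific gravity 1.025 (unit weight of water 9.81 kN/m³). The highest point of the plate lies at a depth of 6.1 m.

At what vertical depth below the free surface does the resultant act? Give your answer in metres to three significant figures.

h_p = 6.75 m

γ = 1.025 × 9.81 = 10.05525 kN/m³.
The centroid lies 4r/(3π) = 0.466854 m above the diameter, so r − 4r/(3π) = 1.1 − 0.466854 = 0.633146 m below the topmost point, so the centroid depth is h_c = 6.1 + 0.633146 = 6.73315 m.
A = πr²/2 = π × 1.1²/2 = 1.90066 m².
Resultant F = γ·h_c·A = 10.05525 × 6.73315 × 1.90066 = 128.681 kN.
I_c = (π/8 − 8/(9π))·r⁴ = 0.109757 × 1.1⁴ = 0.160695 m⁴.
Centre of pressure: y_p = y_c + I_c/(y_c·A) = 6.73315 + 0.160695/(6.73315 × 1.90066) = 6.73315 + 0.0125568 = 6.74571 m along the plane.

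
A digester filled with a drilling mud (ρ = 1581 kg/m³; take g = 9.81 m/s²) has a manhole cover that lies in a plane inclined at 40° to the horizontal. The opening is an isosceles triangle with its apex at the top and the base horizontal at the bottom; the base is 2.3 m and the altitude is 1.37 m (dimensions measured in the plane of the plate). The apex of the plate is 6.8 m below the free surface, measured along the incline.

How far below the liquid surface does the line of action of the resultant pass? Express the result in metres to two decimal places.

h_p = 4.97 m

γ = ρg = 1581 × 9.81 / 1000 = 15.50961 kN/m³.
Let θ = 40° be the plate's angle to the horizontal; measure y along the incline from where the plane meets the free surface. Vertical depth h = y·sinθ with sinθ = 0.642788.
With the apex up, the centroid sits 2h/3 = 2 × 1.37/3 = 0.913333 m below the apex, so y_c = 6.8 + 0.913333 = 7.71333 m and h_c = 7.71333 × 0.642788 = 4.95804 m.
A = ½ × 2.3 × 1.37 = 1.5755 m².
Resultant F = γ·h_c·A = 15.50961 × 4.95804 × 1.5755 = 121.152 kN.
I_c = b·h³/36 = 2.3 × 1.37³/36 = 0.164281 m⁴.
Centre of pressure: y_p = y_c + I_c/(y_c·A) = 7.71333 + 0.164281/(7.71333 × 1.5755) = 7.71333 + 0.0135185 = 7.72685 m along the plane.
Vertically, h_p = y_p·sinθ = 7.72685 × 0.642788 = 4.96673 m.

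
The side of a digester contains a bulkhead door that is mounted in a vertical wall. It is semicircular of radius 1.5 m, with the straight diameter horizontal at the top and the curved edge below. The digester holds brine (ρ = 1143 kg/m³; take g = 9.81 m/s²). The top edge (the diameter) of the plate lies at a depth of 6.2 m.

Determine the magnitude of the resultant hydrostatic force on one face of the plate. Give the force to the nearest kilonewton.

γ = ρg = 1143 × 9.81 / 1000 = 11.21283 kN/m³.
The centroid of a semicircle lies 4r/(3π) = 0.63662 m from the diameter, here below the top edge, so the centroid depth is h_c = 6.2 + 0.63662 = 6.83662 m.
A = πr²/2 = π × 1.5²/2 = 3.53429 m².
Resultant F = γ·h_c·A = 11.21283 × 6.83662 × 3.53429 = 270.931 kN.

F ≈ 271 kN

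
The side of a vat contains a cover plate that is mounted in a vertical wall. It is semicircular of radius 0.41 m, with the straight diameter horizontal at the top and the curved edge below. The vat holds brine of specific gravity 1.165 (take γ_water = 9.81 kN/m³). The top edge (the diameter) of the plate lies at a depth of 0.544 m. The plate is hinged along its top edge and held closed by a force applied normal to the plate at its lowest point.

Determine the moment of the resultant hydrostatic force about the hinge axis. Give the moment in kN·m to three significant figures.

γ = 1.165 × 9.81 = 11.42865 kN/m³.
The centroid of a semicircle lies 4r/(3π) = 0.174009 m from the diameter, here below the top edge, so the centroid depth is h_c = 0.544 + 0.174009 = 0.718009 m.
A = πr²/2 = π × 0.41²/2 = 0.264051 m².
Resultant F = γ·h_c·A = 11.42865 × 0.718009 × 0.264051 = 2.16677 kN.
I_c = (π/8 − 8/(9π))·r⁴ = 0.109757 × 0.41⁴ = 0.00310147 m⁴.
Centre of pressure: y_p = y_c + I_c/(y_c·A) = 0.718009 + 0.00310147/(0.718009 × 0.264051) = 0.718009 + 0.0163587 = 0.734368 m along the plane.
The resultant acts 0.174009 + 0.0163587 = 0.190368 m (along the plate) below the hinge at the top edge, so the moment about the hinge is M = F × 0.190368 = 2.16677 × 0.190368 = 0.412484 kN·m.

M ≈ 0.412 kN·m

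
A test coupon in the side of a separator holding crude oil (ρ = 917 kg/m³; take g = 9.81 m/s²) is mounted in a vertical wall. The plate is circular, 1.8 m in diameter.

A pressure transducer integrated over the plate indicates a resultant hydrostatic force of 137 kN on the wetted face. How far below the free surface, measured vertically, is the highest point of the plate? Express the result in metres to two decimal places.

d_top ≈ 5.08 m

γ = ρg = 917 × 9.81 / 1000 = 8.99577 kN/m³.
A = π(0.9)² = 2.54469 m².
From F = γ·h_c·A, the centroid depth is h_c = 137/(8.99577 × 2.54469) = 5.98477 m.
The centroid is at the centre, 0.9 m below the top of the plate, so the highest point sits at h_top = 5.98477 − 0.9 = 5.08477 m below the surface.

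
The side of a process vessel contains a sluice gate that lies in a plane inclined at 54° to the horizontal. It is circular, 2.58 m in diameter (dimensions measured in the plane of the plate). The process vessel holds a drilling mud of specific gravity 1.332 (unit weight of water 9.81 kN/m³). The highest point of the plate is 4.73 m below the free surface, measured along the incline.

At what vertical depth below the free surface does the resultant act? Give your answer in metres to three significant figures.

h_p = 4.93 m

γ = 1.332 × 9.81 = 13.06692 kN/m³.
Let θ = 54° be the plate's angle to the horizontal; measure y along the incline from where the plane meets the free surface. Vertical depth h = y·sinθ with sinθ = 0.809017.
The centroid is at the centre, 1.29 m below the top of the plate, so y_c = 4.73 + 1.29 = 6.02 m and h_c = 6.02 × 0.809017 = 4.87028 m.
A = π(1.29)² = 5.22792 m².
Resultant F = γ·h_c·A = 13.06692 × 4.87028 × 5.22792 = 332.703 kN.
I_c = πr⁴/4 = π × 1.29⁴/4 = 2.17495 m⁴.
Centre of pressure: y_p = y_c + I_c/(y_c·A) = 6.02 + 2.17495/(6.02 × 5.22792) = 6.02 + 0.0691073 = 6.08911 m along the plane.
Vertically, h_p = y_p·sinθ = 6.08911 × 0.809017 = 4.92619 m.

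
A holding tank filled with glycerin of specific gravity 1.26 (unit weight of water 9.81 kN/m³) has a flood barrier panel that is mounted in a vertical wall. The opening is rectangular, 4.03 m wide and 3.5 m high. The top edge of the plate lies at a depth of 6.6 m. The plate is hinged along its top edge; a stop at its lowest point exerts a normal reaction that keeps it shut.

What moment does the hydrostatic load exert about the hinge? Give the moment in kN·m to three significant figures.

M ≈ 2730 kN·m

γ = 1.26 × 9.81 = 12.3606 kN/m³.
The centroid lies 3.5/2 = 1.75 m below the top edge, so the centroid depth is h_c = 6.6 + 1.75 = 8.35 m.
A = 4.03 × 3.5 = 14.105 m².
Resultant F = γ·h_c·A = 12.3606 × 8.35 × 14.105 = 1455.79 kN.
I_c = b·h³/12 = 4.03 × 3.5³/12 = 14.3989 m⁴.
Centre of pressure: y_p = y_c + I_c/(y_c·A) = 8.35 + 14.3989/(8.35 × 14.105) = 8.35 + 0.122256 = 8.47226 m along the plane.
The resultant acts 1.75 + 0.122256 = 1.87226 m (along the plate) below the hinge at the top edge, so the moment about the hinge is M = F × 1.87226 = 1455.79 × 1.87226 = 2725.62 kN·m.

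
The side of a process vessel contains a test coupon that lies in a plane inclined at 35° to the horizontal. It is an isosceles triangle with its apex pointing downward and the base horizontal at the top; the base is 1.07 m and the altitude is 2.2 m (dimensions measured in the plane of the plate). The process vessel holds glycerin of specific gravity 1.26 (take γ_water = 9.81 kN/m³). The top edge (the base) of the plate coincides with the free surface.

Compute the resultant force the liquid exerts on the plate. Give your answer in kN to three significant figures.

F ≈ 6.12 kN

γ = 1.26 × 9.81 = 12.3606 kN/m³.
Let θ = 35° be the plate's angle to the horizontal; measure y along the incline from where the plane meets the free surface. Vertical depth h = y·sinθ with sinθ = 0.573576.
With the apex down, the centroid sits h/3 = 2.2/3 = 0.733333 m below the base (the top edge), so y_c = 0.733333 m and h_c = 0.733333 × 0.573576 = 0.420622 m.
A = ½ × 1.07 × 2.2 = 1.177 m².
Resultant F = γ·h_c·A = 12.3606 × 0.420622 × 1.177 = 6.11939 kN.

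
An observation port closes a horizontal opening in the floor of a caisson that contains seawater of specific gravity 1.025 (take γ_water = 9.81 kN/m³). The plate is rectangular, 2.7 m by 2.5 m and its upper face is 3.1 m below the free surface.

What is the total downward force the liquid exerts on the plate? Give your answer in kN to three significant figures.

F ≈ 210 kN

γ = 1.025 × 9.81 = 10.05525 kN/m³.
The plate is horizontal, so pressure is uniform at p = γ·h = 10.05525 × 3.1 = 31.1713 kN/m².
A = 2.7 × 2.5 = 6.75 m².
F = p·A = 31.1713 × 6.75 = 210.406 kN.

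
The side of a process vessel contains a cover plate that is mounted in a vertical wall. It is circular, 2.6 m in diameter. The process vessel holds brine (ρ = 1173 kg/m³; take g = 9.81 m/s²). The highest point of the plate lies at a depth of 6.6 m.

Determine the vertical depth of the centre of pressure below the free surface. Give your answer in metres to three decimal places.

γ = ρg = 1173 × 9.81 / 1000 = 11.50713 kN/m³.
The centroid is at the centre, 1.3 m below the top of the plate, so the centroid depth is h_c = 6.6 + 1.3 = 7.9 m.
A = π(1.3)² = 5.30929 m².
Resultant F = γ·h_c·A = 11.50713 × 7.9 × 5.30929 = 482.648 kN.
I_c = πr⁴/4 = π × 1.3⁴/4 = 2.24318 m⁴.
Centre of pressure: y_p = y_c + I_c/(y_c·A) = 7.9 + 2.24318/(7.9 × 5.30929) = 7.9 + 0.0534811 = 7.95348 m along the plane.

h_p = 7.953 m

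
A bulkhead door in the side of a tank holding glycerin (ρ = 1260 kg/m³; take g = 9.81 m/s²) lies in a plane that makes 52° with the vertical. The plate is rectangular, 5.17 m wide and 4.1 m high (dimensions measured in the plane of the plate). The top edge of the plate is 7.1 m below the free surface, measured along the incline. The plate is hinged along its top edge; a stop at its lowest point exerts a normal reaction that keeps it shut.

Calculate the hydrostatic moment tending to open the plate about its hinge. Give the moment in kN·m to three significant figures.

γ = ρg = 1260 × 9.81 / 1000 = 12.3606 kN/m³.
The plate makes 52° with the vertical, i.e. θ = 90° − 52° = 38° to the horizontal. Measuring y along the incline from the free-surface line, vertical depth h = y·sinθ with sinθ = 0.615661.
The centroid lies 4.1/2 = 2.05 m below the top edge, so y_c = 7.1 + 2.05 = 9.15 m and h_c = 9.15 × 0.615661 = 5.6333 m.
A = 5.17 × 4.1 = 21.197 m².
Resultant F = γ·h_c·A = 12.3606 × 5.6333 × 21.197 = 1475.97 kN.
I_c = b·h³/12 = 5.17 × 4.1³/12 = 29.6935 m⁴.
Centre of pressure: y_p = y_c + I_c/(y_c·A) = 9.15 + 29.6935/(9.15 × 21.197) = 9.15 + 0.153097 = 9.3031 m along the plane.
The resultant acts 2.05 + 0.153097 = 2.2031 m (along the plate) below the hinge at the top edge, so the moment about the hinge is M = F × 2.2031 = 1475.97 × 2.2031 = 3251.71 kN·m.

M ≈ 3250 kN·m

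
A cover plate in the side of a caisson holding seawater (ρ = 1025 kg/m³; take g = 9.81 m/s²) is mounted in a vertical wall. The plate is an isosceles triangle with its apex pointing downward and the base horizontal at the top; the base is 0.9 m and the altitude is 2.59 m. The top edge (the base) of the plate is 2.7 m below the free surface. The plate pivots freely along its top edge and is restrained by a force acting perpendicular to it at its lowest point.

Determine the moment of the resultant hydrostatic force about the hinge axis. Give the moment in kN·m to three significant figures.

M ≈ 40.4 kN·m

γ = ρg = 1025 × 9.81 / 1000 = 10.05525 kN/m³.
With the apex down, the centroid sits h/3 = 2.59/3 = 0.863333 m below the base (the top edge), so the centroid depth is h_c = 2.7 + 0.863333 = 3.56333 m.
A = ½ × 0.9 × 2.59 = 1.1655 m².
Resultant F = γ·h_c·A = 10.05525 × 3.56333 × 1.1655 = 41.7601 kN.
I_c = b·h³/36 = 0.9 × 2.59³/36 = 0.434349 m⁴.
Centre of pressure: y_p = y_c + I_c/(y_c·A) = 3.56333 + 0.434349/(3.56333 × 1.1655) = 3.56333 + 0.104585 = 3.66792 m along the plane.
The resultant acts 0.863333 + 0.104585 = 0.967918 m (along the plate) below the hinge at the top edge, so the moment about the hinge is M = F × 0.967918 = 41.7601 × 0.967918 = 40.4204 kN·m.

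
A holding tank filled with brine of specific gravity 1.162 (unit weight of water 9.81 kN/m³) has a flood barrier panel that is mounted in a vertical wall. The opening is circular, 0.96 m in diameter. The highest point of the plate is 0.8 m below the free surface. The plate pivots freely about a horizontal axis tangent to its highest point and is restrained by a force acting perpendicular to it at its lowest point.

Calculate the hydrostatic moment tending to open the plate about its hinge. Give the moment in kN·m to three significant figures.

γ = 1.162 × 9.81 = 11.39922 kN/m³.
The centroid is at the centre, 0.48 m below the top of the plate, so the centroid depth is h_c = 0.8 + 0.48 = 1.28 m.
A = π(0.48)² = 0.723823 m².
Resultant F = γ·h_c·A = 11.39922 × 1.28 × 0.723823 = 10.5613 kN.
I_c = πr⁴/4 = π × 0.48⁴/4 = 0.0416922 m⁴.
Centre of pressure: y_p = y_c + I_c/(y_c·A) = 1.28 + 0.0416922/(1.28 × 0.723823) = 1.28 + 0.045 = 1.325 m along the plane.
The resultant acts 0.48 + 0.045 = 0.525 m (along the plate) below the hinge at the top edge, so the moment about the hinge is M = F × 0.525 = 10.5613 × 0.525 = 5.54468 kN·m.

M ≈ 5.54 kN·m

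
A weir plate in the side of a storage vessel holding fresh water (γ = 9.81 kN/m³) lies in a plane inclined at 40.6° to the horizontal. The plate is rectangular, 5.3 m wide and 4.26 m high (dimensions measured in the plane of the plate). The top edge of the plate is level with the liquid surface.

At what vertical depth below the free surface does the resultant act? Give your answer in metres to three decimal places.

γ = 9.81 kN/m³.
Let θ = 40.6° be the plate's angle to the horizontal; measure y along the incline from where the plane meets the free surface. Vertical depth h = y·sinθ with sinθ = 0.650774.
The centroid lies 4.26/2 = 2.13 m below the top edge, so y_c = 2.13 m and h_c = 2.13 × 0.650774 = 1.38615 m.
A = 5.3 × 4.26 = 22.578 m².
Resultant F = γ·h_c·A = 9.81 × 1.38615 × 22.578 = 307.019 kN.
I_c = b·h³/12 = 5.3 × 4.26³/12 = 34.1447 m⁴.
Centre of pressure: y_p = y_c + I_c/(y_c·A) = 2.13 + 34.1447/(2.13 × 22.578) = 2.13 + 0.71 = 2.84 m along the plane.
Vertically, h_p = y_p·sinθ = 2.84 × 0.650774 = 1.8482 m.

h_p = 1.848 m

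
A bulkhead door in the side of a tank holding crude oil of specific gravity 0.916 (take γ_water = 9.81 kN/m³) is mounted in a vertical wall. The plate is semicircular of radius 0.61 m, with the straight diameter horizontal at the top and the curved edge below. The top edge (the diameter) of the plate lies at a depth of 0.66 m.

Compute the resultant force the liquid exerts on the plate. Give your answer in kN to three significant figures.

F ≈ 4.83 kN

γ = 0.916 × 9.81 = 8.98596 kN/m³.
The centroid of a semicircle lies 4r/(3π) = 0.258892 m from the diameter, here below the top edge, so the centroid depth is h_c = 0.66 + 0.258892 = 0.918892 m.
A = πr²/2 = π × 0.61²/2 = 0.584493 m².
Resultant F = γ·h_c·A = 8.98596 × 0.918892 × 0.584493 = 4.82623 kN.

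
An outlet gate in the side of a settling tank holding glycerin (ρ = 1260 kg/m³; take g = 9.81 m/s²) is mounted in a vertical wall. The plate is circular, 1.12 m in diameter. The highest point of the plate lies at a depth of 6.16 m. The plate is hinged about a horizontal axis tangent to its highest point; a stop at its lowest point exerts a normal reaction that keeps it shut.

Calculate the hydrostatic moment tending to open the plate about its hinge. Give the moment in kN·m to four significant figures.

γ = ρg = 1260 × 9.81 / 1000 = 12.3606 kN/m³.
The centroid is at the centre, 0.56 m below the top of the plate, so the centroid depth is h_c = 6.16 + 0.56 = 6.72 m.
A = π(0.56)² = 0.985203 m².
Resultant F = γ·h_c·A = 12.3606 × 6.72 × 0.985203 = 81.8341 kN.
I_c = πr⁴/4 = π × 0.56⁴/4 = 0.07724 m⁴.
Centre of pressure: y_p = y_c + I_c/(y_c·A) = 6.72 + 0.07724/(6.72 × 0.985203) = 6.72 + 0.0116667 = 6.73167 m along the plane.
The resultant acts 0.56 + 0.0116667 = 0.571667 m (along the plate) below the hinge at the top edge, so the moment about the hinge is M = F × 0.571667 = 81.8341 × 0.571667 = 46.7819 kN·m.

M ≈ 46.78 kN·m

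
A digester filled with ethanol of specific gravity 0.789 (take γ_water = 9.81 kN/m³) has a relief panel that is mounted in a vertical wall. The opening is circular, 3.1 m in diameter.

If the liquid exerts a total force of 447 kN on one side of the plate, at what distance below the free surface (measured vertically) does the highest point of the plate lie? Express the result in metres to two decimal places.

γ = 0.789 × 9.81 = 7.74009 kN/m³.
A = π(1.55)² = 7.54768 m².
From F = γ·h_c·A, the centroid depth is h_c = 447/(7.74009 × 7.54768) = 7.65153 m.
The centroid is at the centre, 1.55 m below the top of the plate, so the highest point sits at h_top = 7.65153 − 1.55 = 6.10153 m below the surface.

d_top ≈ 6.10 m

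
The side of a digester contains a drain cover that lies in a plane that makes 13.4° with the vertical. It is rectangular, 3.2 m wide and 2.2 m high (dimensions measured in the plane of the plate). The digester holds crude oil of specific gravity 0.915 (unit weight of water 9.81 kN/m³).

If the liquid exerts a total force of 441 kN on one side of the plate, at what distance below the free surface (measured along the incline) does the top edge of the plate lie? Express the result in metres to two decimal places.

γ = 0.915 × 9.81 = 8.97615 kN/m³.
A = 3.2 × 2.2 = 7.04 m².
From F = γ·h_c·A, the centroid depth is h_c = 441/(8.97615 × 7.04) = 6.97872 m.
The plate makes 13.4° with the vertical, i.e. θ = 90° − 13.4° = 76.6° to the horizontal. Measuring y along the incline from the free-surface line, vertical depth h = y·sinθ with sinθ = 0.972776.
Along the incline, y_c = h_c/sinθ = 6.97872/0.972776 = 7.17403 m.
The centroid lies 2.2/2 = 1.1 m below the top edge, so the top edge sits at y_top = 7.17403 − 1.1 = 6.07403 m along the incline.

y_top ≈ 6.07 m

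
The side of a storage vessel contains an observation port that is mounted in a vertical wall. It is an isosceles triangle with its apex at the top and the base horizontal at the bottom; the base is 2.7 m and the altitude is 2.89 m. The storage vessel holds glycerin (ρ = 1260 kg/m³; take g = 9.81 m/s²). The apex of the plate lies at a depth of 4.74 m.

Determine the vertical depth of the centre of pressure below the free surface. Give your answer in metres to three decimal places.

γ = ρg = 1260 × 9.81 / 1000 = 12.3606 kN/m³.
With the apex up, the centroid sits 2h/3 = 2 × 2.89/3 = 1.92667 m below the apex, so the centroid depth is h_c = 4.74 + 1.92667 = 6.66667 m.
A = ½ × 2.7 × 2.89 = 3.9015 m².
Resultant F = γ·h_c·A = 12.3606 × 6.66667 × 3.9015 = 321.499 kN.
I_c = b·h³/36 = 2.7 × 2.89³/36 = 1.81032 m⁴.
Centre of pressure: y_p = y_c + I_c/(y_c·A) = 6.66667 + 1.81032/(6.66667 × 3.9015) = 6.66667 + 0.0696009 = 6.73627 m along the plane.

h_p = 6.736 m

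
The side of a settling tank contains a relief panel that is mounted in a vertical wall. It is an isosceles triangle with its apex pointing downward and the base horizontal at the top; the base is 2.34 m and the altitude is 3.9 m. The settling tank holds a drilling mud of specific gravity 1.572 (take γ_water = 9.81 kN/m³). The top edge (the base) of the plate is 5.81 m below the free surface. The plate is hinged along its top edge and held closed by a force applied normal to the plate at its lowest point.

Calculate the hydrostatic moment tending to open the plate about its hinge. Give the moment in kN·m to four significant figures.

γ = 1.572 × 9.81 = 15.42132 kN/m³.
With the apex down, the centroid sits h/3 = 3.9/3 = 1.3 m below the base (the top edge), so the centroid depth is h_c = 5.81 + 1.3 = 7.11 m.
A = ½ × 2.34 × 3.9 = 4.563 m².
Resultant F = γ·h_c·A = 15.42132 × 7.11 × 4.563 = 500.313 kN.
I_c = b·h³/36 = 2.34 × 3.9³/36 = 3.85573 m⁴.
Centre of pressure: y_p = y_c + I_c/(y_c·A) = 7.11 + 3.85573/(7.11 × 4.563) = 7.11 + 0.118847 = 7.22885 m along the plane.
The resultant acts 1.3 + 0.118847 = 1.41885 m (along the plate) below the hinge at the top edge, so the moment about the hinge is M = F × 1.41885 = 500.313 × 1.41885 = 709.869 kN·m.

M ≈ 709.9 kN·m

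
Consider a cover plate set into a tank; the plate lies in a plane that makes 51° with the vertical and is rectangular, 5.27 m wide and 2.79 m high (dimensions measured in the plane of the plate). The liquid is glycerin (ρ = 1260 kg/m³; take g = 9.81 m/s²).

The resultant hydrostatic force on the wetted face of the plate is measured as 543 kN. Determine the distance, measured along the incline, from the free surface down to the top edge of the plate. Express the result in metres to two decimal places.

y_top ≈ 3.35 m

γ = ρg = 1260 × 9.81 / 1000 = 12.3606 kN/m³.
A = 5.27 × 2.79 = 14.7033 m².
From F = γ·h_c·A, the centroid depth is h_c = 543/(12.3606 × 14.7033) = 2.98776 m.
The plate makes 51° with the vertical, i.e. θ = 90° − 51° = 39° to the horizontal. Measuring y along the incline from the free-surface line, vertical depth h = y·sinθ with sinθ = 0.629320.
Along the incline, y_c = h_c/sinθ = 2.98776/0.629320 = 4.7476 m.
The centroid lies 2.79/2 = 1.395 m below the top edge, so the top edge sits at y_top = 4.7476 − 1.395 = 3.3526 m along the incline.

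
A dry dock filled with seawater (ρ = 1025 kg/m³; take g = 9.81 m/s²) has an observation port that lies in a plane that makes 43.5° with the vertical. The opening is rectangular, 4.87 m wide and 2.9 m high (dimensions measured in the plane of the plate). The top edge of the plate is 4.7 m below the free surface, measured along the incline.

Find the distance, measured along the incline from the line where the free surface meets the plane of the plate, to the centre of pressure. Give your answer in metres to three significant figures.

γ = ρg = 1025 × 9.81 / 1000 = 10.05525 kN/m³.
The plate makes 43.5° with the vertical, i.e. θ = 90° − 43.5° = 46.5° to the horizontal. Measuring y along the incline from the free-surface line, vertical depth h = y·sinθ with sinθ = 0.725374.
The centroid lies 2.9/2 = 1.45 m below the top edge, so y_c = 4.7 + 1.45 = 6.15 m and h_c = 6.15 × 0.725374 = 4.46105 m.
A = 4.87 × 2.9 = 14.123 m².
Resultant F = γ·h_c·A = 10.05525 × 4.46105 × 14.123 = 633.515 kN.
I_c = b·h³/12 = 4.87 × 2.9³/12 = 9.89787 m⁴.
Centre of pressure: y_p = y_c + I_c/(y_c·A) = 6.15 + 9.89787/(6.15 × 14.123) = 6.15 + 0.113957 = 6.26396 m along the plane.

y_p = 6.26 m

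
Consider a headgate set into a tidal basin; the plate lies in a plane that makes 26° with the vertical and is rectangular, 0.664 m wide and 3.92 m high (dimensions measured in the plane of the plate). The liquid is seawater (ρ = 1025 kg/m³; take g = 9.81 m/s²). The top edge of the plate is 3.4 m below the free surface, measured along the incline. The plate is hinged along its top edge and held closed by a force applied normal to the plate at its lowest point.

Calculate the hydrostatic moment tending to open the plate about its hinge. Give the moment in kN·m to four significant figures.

M ≈ 277.3 kN·m

γ = ρg = 1025 × 9.81 / 1000 = 10.05525 kN/m³.
The plate makes 26° with the vertical, i.e. θ = 90° − 26° = 64° to the horizontal. Measuring y along the incline from the free-surface line, vertical depth h = y·sinθ with sinθ = 0.898794.
The centroid lies 3.92/2 = 1.96 m below the top edge, so y_c = 3.4 + 1.96 = 5.36 m and h_c = 5.36 × 0.898794 = 4.81754 m.
A = 0.664 × 3.92 = 2.60288 m².
Resultant F = γ·h_c·A = 10.05525 × 4.81754 × 2.60288 = 126.088 kN.
I_c = b·h³/12 = 0.664 × 3.92³/12 = 3.33307 m⁴.
Centre of pressure: y_p = y_c + I_c/(y_c·A) = 5.36 + 3.33307/(5.36 × 2.60288) = 5.36 + 0.238905 = 5.59891 m along the plane.
The resultant acts 1.96 + 0.238905 = 2.1989 m (along the plate) below the hinge at the top edge, so the moment about the hinge is M = F × 2.1989 = 126.088 × 2.1989 = 277.255 kN·m.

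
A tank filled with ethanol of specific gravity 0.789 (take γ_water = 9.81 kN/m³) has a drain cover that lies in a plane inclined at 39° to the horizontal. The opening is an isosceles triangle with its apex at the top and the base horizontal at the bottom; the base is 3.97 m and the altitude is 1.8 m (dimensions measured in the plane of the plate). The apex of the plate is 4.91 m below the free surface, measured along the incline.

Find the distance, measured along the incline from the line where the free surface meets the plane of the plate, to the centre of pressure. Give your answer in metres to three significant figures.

y_p = 6.14 m

γ = 0.789 × 9.81 = 7.74009 kN/m³.
Let θ = 39° be the plate's angle to the horizontal; measure y along the incline from where the plane meets the free surface. Vertical depth h = y·sinθ with sinθ = 0.629320.
With the apex up, the centroid sits 2h/3 = 2 × 1.8/3 = 1.2 m below the apex, so y_c = 4.91 + 1.2 = 6.11 m and h_c = 6.11 × 0.629320 = 3.84515 m.
A = ½ × 3.97 × 1.8 = 3.573 m².
Resultant F = γ·h_c·A = 7.74009 × 3.84515 × 3.573 = 106.339 kN.
I_c = b·h³/36 = 3.97 × 1.8³/36 = 0.64314 m⁴.
Centre of pressure: y_p = y_c + I_c/(y_c·A) = 6.11 + 0.64314/(6.11 × 3.573) = 6.11 + 0.0294599 = 6.13946 m along the plane.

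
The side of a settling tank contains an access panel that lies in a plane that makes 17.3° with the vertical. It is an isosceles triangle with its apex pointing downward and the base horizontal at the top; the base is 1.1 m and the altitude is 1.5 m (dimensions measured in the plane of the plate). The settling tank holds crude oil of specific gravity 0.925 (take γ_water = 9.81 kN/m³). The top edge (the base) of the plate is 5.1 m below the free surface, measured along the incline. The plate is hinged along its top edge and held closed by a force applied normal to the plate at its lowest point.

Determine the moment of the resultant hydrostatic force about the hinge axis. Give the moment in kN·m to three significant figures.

M ≈ 20.9 kN·m

γ = 0.925 × 9.81 = 9.07425 kN/m³.
The plate makes 17.3° with the vertical, i.e. θ = 90° − 17.3° = 72.7° to the horizontal. Measuring y along the incline from the free-surface line, vertical depth h = y·sinθ with sinθ = 0.954761.
With the apex down, the centroid sits h/3 = 1.5/3 = 0.5 m below the base (the top edge), so y_c = 5.1 + 0.5 = 5.6 m and h_c = 5.6 × 0.954761 = 5.34666 m.
A = ½ × 1.1 × 1.5 = 0.825 m².
Resultant F = γ·h_c·A = 9.07425 × 5.34666 × 0.825 = 40.0265 kN.
I_c = b·h³/36 = 1.1 × 1.5³/36 = 0.103125 m⁴.
Centre of pressure: y_p = y_c + I_c/(y_c·A) = 5.6 + 0.103125/(5.6 × 0.825) = 5.6 + 0.0223214 = 5.62232 m along the plane.
The resultant acts 0.5 + 0.0223214 = 0.522321 m (along the plate) below the hinge at the top edge, so the moment about the hinge is M = F × 0.522321 = 40.0265 × 0.522321 = 20.9067 kN·m.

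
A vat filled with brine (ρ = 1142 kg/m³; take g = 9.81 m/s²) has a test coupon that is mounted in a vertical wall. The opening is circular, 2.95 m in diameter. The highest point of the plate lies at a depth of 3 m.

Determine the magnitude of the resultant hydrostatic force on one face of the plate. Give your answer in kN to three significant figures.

γ = ρg = 1142 × 9.81 / 1000 = 11.20302 kN/m³.
The centroid is at the centre, 1.475 m below the top of the plate, so the centroid depth is h_c = 3 + 1.475 = 4.475 m.
A = π(1.475)² = 6.83493 m².
Resultant F = γ·h_c·A = 11.20302 × 4.475 × 6.83493 = 342.659 kN.

F ≈ 343 kN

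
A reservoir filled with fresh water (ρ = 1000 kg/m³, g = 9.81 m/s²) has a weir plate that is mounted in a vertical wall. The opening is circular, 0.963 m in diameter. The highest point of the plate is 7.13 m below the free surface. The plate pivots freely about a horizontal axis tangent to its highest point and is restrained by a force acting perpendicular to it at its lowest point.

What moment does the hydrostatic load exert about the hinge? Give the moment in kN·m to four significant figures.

M ≈ 26.60 kN·m

γ = ρg = 1000 × 9.81 = 9810 N/m³ = 9.81 kN/m³.
The centroid is at the centre, 0.4815 m below the top of the plate, so the centroid depth is h_c = 7.13 + 0.4815 = 7.6115 m.
A = π(0.4815)² = 0.728354 m².
Resultant F = γ·h_c·A = 9.81 × 7.6115 × 0.728354 = 54.3853 kN.
I_c = πr⁴/4 = π × 0.4815⁴/4 = 0.0422158 m⁴.
Centre of pressure: y_p = y_c + I_c/(y_c·A) = 7.6115 + 0.0422158/(7.6115 × 0.728354) = 7.6115 + 0.00761487 = 7.61911 m along the plane.
The resultant acts 0.4815 + 0.00761487 = 0.489115 m (along the plate) below the hinge at the top edge, so the moment about the hinge is M = F × 0.489115 = 54.3853 × 0.489115 = 26.6007 kN·m.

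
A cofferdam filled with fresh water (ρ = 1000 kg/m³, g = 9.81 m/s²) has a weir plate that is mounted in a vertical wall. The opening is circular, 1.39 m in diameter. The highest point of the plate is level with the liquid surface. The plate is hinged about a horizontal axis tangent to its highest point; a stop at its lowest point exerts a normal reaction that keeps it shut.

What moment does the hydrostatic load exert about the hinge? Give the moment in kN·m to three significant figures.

γ = ρg = 1000 × 9.81 = 9810 N/m³ = 9.81 kN/m³.
The centroid is at the centre, 0.695 m below the top of the plate, so the centroid depth is h_c = 0.695 m.
A = π(0.695)² = 1.51747 m².
Resultant F = γ·h_c·A = 9.81 × 0.695 × 1.51747 = 10.346 kN.
I_c = πr⁴/4 = π × 0.695⁴/4 = 0.183244 m⁴.
Centre of pressure: y_p = y_c + I_c/(y_c·A) = 0.695 + 0.183244/(0.695 × 1.51747) = 0.695 + 0.17375 = 0.86875 m along the plane.
The resultant acts 0.695 + 0.17375 = 0.86875 m (along the plate) below the hinge at the top edge, so the moment about the hinge is M = F × 0.86875 = 10.346 × 0.86875 = 8.98809 kN·m.

M ≈ 8.99 kN·m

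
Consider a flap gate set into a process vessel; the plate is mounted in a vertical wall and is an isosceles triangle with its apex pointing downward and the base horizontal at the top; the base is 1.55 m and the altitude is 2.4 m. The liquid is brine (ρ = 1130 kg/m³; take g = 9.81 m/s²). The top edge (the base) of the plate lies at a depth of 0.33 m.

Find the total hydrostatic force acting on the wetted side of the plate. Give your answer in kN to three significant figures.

F ≈ 23.3 kN

γ = ρg = 1130 × 9.81 / 1000 = 11.0853 kN/m³.
With the apex down, the centroid sits h/3 = 2.4/3 = 0.8 m below the base (the top edge), so the centroid depth is h_c = 0.33 + 0.8 = 1.13 m.
A = ½ × 1.55 × 2.4 = 1.86 m².
Resultant F = γ·h_c·A = 11.0853 × 1.13 × 1.86 = 23.2991 kN.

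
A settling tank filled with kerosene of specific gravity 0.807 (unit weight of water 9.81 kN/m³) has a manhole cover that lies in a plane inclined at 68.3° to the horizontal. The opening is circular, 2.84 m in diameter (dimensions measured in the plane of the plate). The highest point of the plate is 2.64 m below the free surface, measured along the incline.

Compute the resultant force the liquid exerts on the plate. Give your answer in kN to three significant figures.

γ = 0.807 × 9.81 = 7.91667 kN/m³.
Let θ = 68.3° be the plate's angle to the horizontal; measure y along the incline from where the plane meets the free surface. Vertical depth h = y·sinθ with sinθ = 0.929133.
The centroid is at the centre, 1.42 m below the top of the plate, so y_c = 2.64 + 1.42 = 4.06 m and h_c = 4.06 × 0.929133 = 3.77228 m.
A = π(1.42)² = 6.33471 m².
Resultant F = γ·h_c·A = 7.91667 × 3.77228 × 6.33471 = 189.179 kN.

F ≈ 189 kN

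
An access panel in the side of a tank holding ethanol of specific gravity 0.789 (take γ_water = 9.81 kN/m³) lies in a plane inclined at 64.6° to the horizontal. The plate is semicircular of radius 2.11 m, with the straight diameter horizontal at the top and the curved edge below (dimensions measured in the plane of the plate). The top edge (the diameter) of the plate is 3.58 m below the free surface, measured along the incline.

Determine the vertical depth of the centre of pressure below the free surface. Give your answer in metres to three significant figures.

γ = 0.789 × 9.81 = 7.74009 kN/m³.
Let θ = 64.6° be the plate's angle to the horizontal; measure y along the incline from where the plane meets the free surface. Vertical depth h = y·sinθ with sinθ = 0.903335.
The centroid of a semicircle lies 4r/(3π) = 0.895512 m from the diameter, here below the top edge, so y_c = 3.58 + 0.895512 = 4.47551 m and h_c = 4.47551 × 0.903335 = 4.04288 m.
A = πr²/2 = π × 2.11²/2 = 6.99334 m².
Resultant F = γ·h_c·A = 7.74009 × 4.04288 × 6.99334 = 218.837 kN.
I_c = (π/8 − 8/(9π))·r⁴ = 0.109757 × 2.11⁴ = 2.17551 m⁴.
Centre of pressure: y_p = y_c + I_c/(y_c·A) = 4.47551 + 2.17551/(4.47551 × 6.99334) = 4.47551 + 0.0695079 = 4.54502 m along the plane.
Vertically, h_p = y_p·sinθ = 4.54502 × 0.903335 = 4.10568 m.

h_p = 4.11 m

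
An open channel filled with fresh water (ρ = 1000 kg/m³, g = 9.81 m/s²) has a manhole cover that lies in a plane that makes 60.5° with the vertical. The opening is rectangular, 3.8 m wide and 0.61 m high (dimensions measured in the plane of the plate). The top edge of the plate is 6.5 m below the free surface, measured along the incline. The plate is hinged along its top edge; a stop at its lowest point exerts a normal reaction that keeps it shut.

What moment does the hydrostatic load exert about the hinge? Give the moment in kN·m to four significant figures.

γ = ρg = 1000 × 9.81 = 9810 N/m³ = 9.81 kN/m³.
The plate makes 60.5° with the vertical, i.e. θ = 90° − 60.5° = 29.5° to the horizontal. Measuring y along the incline from the free-surface line, vertical depth h = y·sinθ with sinθ = 0.492424.
The centroid lies 0.61/2 = 0.305 m below the top edge, so y_c = 6.5 + 0.305 = 6.805 m and h_c = 6.805 × 0.492424 = 3.35095 m.
A = 3.8 × 0.61 = 2.318 m².
Resultant F = γ·h_c·A = 9.81 × 3.35095 × 2.318 = 76.1992 kN.
I_c = b·h³/12 = 3.8 × 0.61³/12 = 0.0718773 m⁴.
Centre of pressure: y_p = y_c + I_c/(y_c·A) = 6.805 + 0.0718773/(6.805 × 2.318) = 6.805 + 0.0045567 = 6.80956 m along the plane.
The resultant acts 0.305 + 0.0045567 = 0.309557 m (along the plate) below the hinge at the top edge, so the moment about the hinge is M = F × 0.309557 = 76.1992 × 0.309557 = 23.588 kN·m.

M ≈ 23.59 kN·m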